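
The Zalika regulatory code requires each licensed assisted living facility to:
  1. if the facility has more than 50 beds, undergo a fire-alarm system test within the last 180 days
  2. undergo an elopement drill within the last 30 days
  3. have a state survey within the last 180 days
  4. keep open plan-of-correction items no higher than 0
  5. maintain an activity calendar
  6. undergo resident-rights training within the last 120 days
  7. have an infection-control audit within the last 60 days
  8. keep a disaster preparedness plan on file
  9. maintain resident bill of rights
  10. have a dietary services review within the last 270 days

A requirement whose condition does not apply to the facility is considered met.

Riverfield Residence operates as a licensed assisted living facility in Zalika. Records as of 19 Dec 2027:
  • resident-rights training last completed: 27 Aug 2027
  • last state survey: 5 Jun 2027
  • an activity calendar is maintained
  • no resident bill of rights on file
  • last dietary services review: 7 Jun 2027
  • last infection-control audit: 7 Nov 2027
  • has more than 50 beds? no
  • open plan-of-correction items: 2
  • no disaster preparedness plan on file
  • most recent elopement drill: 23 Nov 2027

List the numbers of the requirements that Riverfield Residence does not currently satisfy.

1. condition 'has more than 50 beds' does not hold → requirement n/a → met
2. elopement drill 26 days ago vs limit 30 → met
3. state survey 197 days ago vs limit 180 → not met
4. open plan-of-correction items 2 > 0 → not met
5. activity calendar present → met
6. resident-rights training 114 days ago vs limit 120 → met
7. infection-control audit 42 days ago vs limit 60 → met
8. disaster preparedness plan absent → not met
9. resident bill of rights absent → not met
10. dietary services review 195 days ago vs limit 270 → met
Not met: 3, 4, 8, 9

3, 4, 8, 9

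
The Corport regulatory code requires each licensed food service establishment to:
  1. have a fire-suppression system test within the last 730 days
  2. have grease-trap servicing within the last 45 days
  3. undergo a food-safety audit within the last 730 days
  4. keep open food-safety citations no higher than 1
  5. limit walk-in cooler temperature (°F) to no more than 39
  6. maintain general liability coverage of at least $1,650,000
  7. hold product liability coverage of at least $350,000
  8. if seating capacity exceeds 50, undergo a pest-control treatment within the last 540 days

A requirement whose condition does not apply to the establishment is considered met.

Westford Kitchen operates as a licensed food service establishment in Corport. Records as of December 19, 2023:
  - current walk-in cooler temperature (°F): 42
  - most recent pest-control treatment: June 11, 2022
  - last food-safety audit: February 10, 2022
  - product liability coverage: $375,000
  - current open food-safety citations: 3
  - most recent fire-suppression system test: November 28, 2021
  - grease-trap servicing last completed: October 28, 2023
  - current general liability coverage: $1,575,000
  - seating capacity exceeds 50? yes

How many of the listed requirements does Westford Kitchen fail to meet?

6

1. fire-suppression system test 751 days ago vs limit 730 → not met
2. grease-trap servicing 52 days ago vs limit 45 → not met
3. food-safety audit 677 days ago vs limit 730 → met
4. open food-safety citations 3 > 1 → not met
5. walk-in cooler temperature (°F) 42 > 39 → not met
6. general liability coverage $1,575,000 < $1,650,000 → not met
7. product liability coverage $375,000 ≥ $350,000 → met
8. condition 'seating capacity exceeds 50' holds; pest-control treatment 556 days ago vs limit 540 → not met
Not met: 6 of 8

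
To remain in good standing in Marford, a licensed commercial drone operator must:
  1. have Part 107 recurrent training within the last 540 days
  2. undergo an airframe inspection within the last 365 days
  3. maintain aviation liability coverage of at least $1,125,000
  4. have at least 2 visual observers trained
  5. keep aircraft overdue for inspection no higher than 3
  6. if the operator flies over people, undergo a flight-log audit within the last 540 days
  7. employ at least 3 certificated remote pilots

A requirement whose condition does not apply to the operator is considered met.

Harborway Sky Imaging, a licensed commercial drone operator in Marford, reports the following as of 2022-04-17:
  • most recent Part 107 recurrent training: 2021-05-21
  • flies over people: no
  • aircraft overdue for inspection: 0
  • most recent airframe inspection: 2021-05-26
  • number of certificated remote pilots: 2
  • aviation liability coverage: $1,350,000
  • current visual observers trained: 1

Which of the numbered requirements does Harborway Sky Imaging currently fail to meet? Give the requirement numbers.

1. Part 107 recurrent training 331 days ago vs limit 540 → met
2. airframe inspection 326 days ago vs limit 365 → met
3. aviation liability coverage $1,350,000 ≥ $1,125,000 → met
4. visual observers trained 1 < 2 → not met
5. aircraft overdue for inspection 0 ≤ 3 → met
6. condition 'flies over people' does not hold → requirement n/a → met
7. certificated remote pilots 2 < 3 → not met
Not met: 4, 7

4, 7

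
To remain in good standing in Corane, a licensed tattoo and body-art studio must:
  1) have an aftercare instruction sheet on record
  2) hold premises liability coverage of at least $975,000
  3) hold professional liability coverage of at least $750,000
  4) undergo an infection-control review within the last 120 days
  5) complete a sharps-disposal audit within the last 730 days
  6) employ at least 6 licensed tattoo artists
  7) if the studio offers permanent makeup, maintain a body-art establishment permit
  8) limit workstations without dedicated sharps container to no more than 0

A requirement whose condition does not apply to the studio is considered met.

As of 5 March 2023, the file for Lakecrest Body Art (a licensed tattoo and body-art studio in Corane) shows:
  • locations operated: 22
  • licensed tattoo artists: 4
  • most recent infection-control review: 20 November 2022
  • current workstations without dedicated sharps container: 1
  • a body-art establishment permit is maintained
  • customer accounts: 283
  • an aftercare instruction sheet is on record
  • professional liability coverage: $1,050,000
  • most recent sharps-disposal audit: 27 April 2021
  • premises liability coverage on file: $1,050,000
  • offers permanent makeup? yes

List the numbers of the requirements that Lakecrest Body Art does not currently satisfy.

6, 8

1. aftercare instruction sheet present → met
2. premises liability coverage $1,050,000 ≥ $975,000 → met
3. professional liability coverage $1,050,000 ≥ $750,000 → met
4. infection-control review 105 days ago vs limit 120 → met
5. sharps-disposal audit 677 days ago vs limit 730 → met
6. licensed tattoo artists 4 < 6 → not met
7. condition 'offers permanent makeup' holds; body-art establishment permit present → met
8. workstations without dedicated sharps container 1 > 0 → not met
Not met: 6, 8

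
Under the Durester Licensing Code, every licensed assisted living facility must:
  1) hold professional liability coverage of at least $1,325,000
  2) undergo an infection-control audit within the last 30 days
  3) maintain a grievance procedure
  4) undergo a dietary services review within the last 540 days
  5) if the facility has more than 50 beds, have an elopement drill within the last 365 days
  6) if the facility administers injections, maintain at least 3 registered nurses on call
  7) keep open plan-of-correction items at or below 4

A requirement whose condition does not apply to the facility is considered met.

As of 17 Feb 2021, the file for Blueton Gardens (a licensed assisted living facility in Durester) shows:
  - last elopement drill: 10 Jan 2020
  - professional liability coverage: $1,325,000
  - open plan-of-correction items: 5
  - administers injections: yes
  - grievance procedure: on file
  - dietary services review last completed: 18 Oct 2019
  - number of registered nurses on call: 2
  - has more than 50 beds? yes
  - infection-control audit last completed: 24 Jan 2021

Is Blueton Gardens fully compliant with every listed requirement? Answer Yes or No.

No

1. professional liability coverage $1,325,000 ≥ $1,325,000 → met
2. infection-control audit 24 days ago vs limit 30 → met
3. grievance procedure present → met
4. dietary services review 488 days ago vs limit 540 → met
5. condition 'has more than 50 beds' holds; elopement drill 404 days ago vs limit 365 → not met
6. condition 'administers injections' holds; registered nurses on call 2 < 3 → not met
7. open plan-of-correction items 5 > 4 → not met
Not met: 5, 6, 7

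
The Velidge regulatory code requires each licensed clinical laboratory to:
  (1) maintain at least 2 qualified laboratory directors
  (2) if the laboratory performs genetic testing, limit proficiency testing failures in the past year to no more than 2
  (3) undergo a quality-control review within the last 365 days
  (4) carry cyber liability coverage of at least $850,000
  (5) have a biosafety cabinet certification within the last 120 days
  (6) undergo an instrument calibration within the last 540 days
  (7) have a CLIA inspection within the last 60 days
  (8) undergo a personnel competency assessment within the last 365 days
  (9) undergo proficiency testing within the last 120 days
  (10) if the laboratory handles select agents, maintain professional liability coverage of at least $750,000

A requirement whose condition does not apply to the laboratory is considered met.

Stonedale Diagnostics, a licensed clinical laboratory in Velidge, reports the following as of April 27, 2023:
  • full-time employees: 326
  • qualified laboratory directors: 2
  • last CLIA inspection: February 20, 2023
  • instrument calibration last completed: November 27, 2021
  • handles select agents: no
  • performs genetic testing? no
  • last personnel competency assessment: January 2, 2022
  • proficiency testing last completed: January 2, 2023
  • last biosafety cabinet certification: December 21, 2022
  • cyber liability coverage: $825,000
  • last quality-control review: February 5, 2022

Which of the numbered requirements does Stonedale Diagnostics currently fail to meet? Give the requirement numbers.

1. qualified laboratory directors 2 ≥ 2 → met
2. condition 'performs genetic testing' does not hold → requirement n/a → met
3. quality-control review 446 days ago vs limit 365 → not met
4. cyber liability coverage $825,000 < $850,000 → not met
5. biosafety cabinet certification 127 days ago vs limit 120 → not met
6. instrument calibration 516 days ago vs limit 540 → met
7. CLIA inspection 66 days ago vs limit 60 → not met
8. personnel competency assessment 480 days ago vs limit 365 → not met
9. proficiency testing 115 days ago vs limit 120 → met
10. condition 'handles select agents' does not hold → requirement n/a → met
Not met: 3, 4, 5, 7, 8

3, 4, 5, 7, 8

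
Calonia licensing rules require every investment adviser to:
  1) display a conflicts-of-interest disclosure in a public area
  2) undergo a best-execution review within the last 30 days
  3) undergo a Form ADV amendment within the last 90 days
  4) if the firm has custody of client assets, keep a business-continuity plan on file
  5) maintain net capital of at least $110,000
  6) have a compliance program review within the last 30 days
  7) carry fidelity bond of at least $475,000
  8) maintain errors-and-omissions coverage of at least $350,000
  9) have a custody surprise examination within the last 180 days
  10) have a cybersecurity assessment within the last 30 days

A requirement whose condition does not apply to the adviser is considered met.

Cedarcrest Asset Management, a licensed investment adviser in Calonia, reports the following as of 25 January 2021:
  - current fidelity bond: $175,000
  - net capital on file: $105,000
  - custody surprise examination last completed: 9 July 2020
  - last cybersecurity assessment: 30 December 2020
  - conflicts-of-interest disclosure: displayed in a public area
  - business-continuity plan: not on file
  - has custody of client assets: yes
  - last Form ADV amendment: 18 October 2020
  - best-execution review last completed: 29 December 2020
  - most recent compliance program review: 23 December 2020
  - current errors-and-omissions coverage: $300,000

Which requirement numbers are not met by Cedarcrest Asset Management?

1. conflicts-of-interest disclosure present → met
2. best-execution review 27 days ago vs limit 30 → met
3. Form ADV amendment 99 days ago vs limit 90 → not met
4. condition 'has custody of client assets' holds; business-continuity plan absent → not met
5. net capital $105,000 < $110,000 → not met
6. compliance program review 33 days ago vs limit 30 → not met
7. fidelity bond $175,000 < $475,000 → not met
8. errors-and-omissions coverage $300,000 < $350,000 → not met
9. custody surprise examination 200 days ago vs limit 180 → not met
10. cybersecurity assessment 26 days ago vs limit 30 → met
Not met: 3, 4, 5, 6, 7, 8, 9

3, 4, 5, 6, 7, 8, 9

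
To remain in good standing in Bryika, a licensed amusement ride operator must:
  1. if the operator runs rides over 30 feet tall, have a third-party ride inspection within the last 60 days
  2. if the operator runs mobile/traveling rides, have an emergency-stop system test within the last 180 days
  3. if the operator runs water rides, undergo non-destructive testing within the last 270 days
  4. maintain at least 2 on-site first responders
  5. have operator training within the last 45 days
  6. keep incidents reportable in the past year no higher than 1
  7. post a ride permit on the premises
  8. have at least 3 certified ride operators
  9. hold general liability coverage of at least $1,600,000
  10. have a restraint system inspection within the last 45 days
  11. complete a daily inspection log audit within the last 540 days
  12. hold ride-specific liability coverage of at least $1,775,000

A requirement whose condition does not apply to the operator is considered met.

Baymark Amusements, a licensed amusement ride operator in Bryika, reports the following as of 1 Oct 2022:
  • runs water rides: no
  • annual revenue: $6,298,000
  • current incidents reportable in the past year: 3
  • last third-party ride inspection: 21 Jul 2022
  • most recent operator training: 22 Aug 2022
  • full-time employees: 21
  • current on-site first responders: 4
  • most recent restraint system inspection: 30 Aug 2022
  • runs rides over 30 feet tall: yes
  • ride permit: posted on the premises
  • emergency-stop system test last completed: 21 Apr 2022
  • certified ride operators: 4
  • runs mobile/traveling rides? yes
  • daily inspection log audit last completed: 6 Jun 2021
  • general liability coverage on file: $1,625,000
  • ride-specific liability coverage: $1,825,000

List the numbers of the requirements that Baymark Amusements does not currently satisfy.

1, 6

1. condition 'runs rides over 30 feet tall' holds; third-party ride inspection 72 days ago vs limit 60 → not met
2. condition 'runs mobile/traveling rides' holds; emergency-stop system test 163 days ago vs limit 180 → met
3. condition 'runs water rides' does not hold → requirement n/a → met
4. on-site first responders 4 ≥ 2 → met
5. operator training 40 days ago vs limit 45 → met
6. incidents reportable in the past year 3 > 1 → not met
7. ride permit present → met
8. certified ride operators 4 ≥ 3 → met
9. general liability coverage $1,625,000 ≥ $1,600,000 → met
10. restraint system inspection 32 days ago vs limit 45 → met
11. daily inspection log audit 482 days ago vs limit 540 → met
12. ride-specific liability coverage $1,825,000 ≥ $1,775,000 → met
Not met: 1, 6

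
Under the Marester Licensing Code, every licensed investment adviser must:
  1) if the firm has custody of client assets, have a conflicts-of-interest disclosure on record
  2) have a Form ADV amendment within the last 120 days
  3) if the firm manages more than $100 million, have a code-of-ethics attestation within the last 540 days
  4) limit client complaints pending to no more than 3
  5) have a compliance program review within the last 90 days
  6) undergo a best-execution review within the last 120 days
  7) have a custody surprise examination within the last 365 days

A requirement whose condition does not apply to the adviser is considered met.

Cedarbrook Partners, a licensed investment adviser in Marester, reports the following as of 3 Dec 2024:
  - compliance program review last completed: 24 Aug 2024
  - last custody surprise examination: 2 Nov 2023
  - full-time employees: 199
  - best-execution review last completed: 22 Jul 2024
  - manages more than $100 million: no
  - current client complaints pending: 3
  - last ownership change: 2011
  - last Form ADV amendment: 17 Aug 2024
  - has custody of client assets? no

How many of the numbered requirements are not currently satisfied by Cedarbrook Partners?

1. condition 'has custody of client assets' does not hold → requirement n/a → met
2. Form ADV amendment 108 days ago vs limit 120 → met
3. condition 'manages more than $100 million' does not hold → requirement n/a → met
4. client complaints pending 3 ≤ 3 → met
5. compliance program review 101 days ago vs limit 90 → not met
6. best-execution review 134 days ago vs limit 120 → not met
7. custody surprise examination 397 days ago vs limit 365 → not met
Not met: 3 of 7

3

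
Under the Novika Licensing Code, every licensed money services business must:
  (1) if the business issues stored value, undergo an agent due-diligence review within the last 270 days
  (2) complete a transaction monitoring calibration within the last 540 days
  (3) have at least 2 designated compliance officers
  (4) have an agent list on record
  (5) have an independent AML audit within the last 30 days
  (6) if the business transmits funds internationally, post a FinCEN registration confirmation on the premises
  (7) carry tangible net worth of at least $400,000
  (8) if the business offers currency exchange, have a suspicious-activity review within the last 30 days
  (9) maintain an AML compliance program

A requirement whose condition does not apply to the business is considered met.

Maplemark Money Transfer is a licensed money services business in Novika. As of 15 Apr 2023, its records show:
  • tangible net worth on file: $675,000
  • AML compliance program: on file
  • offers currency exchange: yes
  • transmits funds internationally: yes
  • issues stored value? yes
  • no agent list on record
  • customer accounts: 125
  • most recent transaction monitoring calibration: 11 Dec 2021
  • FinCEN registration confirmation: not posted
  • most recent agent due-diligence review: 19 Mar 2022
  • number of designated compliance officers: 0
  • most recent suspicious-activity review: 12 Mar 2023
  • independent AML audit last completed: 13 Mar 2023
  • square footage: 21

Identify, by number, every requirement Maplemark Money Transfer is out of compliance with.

1. condition 'issues stored value' holds; agent due-diligence review 392 days ago vs limit 270 → not met
2. transaction monitoring calibration 490 days ago vs limit 540 → met
3. designated compliance officers 0 < 2 → not met
4. agent list absent → not met
5. independent AML audit 33 days ago vs limit 30 → not met
6. condition 'transmits funds internationally' holds; FinCEN registration confirmation absent → not met
7. tangible net worth $675,000 ≥ $400,000 → met
8. condition 'offers currency exchange' holds; suspicious-activity review 34 days ago vs limit 30 → not met
9. AML compliance program present → met
Not met: 1, 3, 4, 5, 6, 8

1, 3, 4, 5, 6, 8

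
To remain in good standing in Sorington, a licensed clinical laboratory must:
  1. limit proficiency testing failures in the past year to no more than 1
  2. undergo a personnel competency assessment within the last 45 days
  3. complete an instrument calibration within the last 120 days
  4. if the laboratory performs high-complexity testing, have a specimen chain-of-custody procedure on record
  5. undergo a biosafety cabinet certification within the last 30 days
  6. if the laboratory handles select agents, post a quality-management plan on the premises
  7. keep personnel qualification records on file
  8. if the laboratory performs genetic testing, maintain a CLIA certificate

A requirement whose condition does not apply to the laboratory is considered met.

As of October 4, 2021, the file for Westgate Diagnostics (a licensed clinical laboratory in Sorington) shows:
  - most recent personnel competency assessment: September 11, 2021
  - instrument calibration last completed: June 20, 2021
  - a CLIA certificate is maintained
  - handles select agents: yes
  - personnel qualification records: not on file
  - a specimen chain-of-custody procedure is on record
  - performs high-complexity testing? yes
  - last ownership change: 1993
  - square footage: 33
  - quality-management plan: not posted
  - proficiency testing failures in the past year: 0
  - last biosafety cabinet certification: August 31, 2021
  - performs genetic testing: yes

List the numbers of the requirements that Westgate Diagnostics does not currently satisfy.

1. proficiency testing failures in the past year 0 ≤ 1 → met
2. personnel competency assessment 23 days ago vs limit 45 → met
3. instrument calibration 106 days ago vs limit 120 → met
4. condition 'performs high-complexity testing' holds; specimen chain-of-custody procedure present → met
5. biosafety cabinet certification 34 days ago vs limit 30 → not met
6. condition 'handles select agents' holds; quality-management plan absent → not met
7. personnel qualification records absent → not met
8. condition 'performs genetic testing' holds; CLIA certificate present → met
Not met: 5, 6, 7

5, 6, 7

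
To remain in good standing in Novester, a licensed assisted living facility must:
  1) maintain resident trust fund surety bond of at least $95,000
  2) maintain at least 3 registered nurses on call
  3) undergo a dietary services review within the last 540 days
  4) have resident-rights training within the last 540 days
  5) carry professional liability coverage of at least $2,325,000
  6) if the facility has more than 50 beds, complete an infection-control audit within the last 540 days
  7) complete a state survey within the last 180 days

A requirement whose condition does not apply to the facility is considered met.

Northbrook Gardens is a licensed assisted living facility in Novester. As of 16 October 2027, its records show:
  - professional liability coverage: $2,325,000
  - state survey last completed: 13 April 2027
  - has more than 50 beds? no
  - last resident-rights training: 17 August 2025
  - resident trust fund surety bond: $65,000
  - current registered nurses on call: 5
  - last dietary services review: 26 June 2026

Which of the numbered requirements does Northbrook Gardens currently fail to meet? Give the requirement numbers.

1. resident trust fund surety bond $65,000 < $95,000 → not met
2. registered nurses on call 5 ≥ 3 → met
3. dietary services review 477 days ago vs limit 540 → met
4. resident-rights training 790 days ago vs limit 540 → not met
5. professional liability coverage $2,325,000 ≥ $2,325,000 → met
6. condition 'has more than 50 beds' does not hold → requirement n/a → met
7. state survey 186 days ago vs limit 180 → not met
Not met: 1, 4, 7

1, 4, 7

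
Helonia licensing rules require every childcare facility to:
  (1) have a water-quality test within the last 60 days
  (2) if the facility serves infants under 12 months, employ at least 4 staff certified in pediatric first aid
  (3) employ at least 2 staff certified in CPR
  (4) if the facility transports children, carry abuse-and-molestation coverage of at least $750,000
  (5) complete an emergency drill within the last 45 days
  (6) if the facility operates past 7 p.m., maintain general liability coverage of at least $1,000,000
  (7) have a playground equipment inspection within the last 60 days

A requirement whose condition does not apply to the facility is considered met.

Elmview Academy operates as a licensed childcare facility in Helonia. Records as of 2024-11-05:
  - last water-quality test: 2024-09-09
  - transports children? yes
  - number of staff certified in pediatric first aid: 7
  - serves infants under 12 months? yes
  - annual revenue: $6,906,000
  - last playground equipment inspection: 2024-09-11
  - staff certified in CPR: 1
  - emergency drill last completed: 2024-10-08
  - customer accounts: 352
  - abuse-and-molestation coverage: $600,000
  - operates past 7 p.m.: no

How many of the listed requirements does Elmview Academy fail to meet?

1. water-quality test 57 days ago vs limit 60 → met
2. condition 'serves infants under 12 months' holds; staff certified in pediatric first aid 7 ≥ 4 → met
3. staff certified in CPR 1 < 2 → not met
4. condition 'transports children' holds; abuse-and-molestation coverage $600,000 < $750,000 → not met
5. emergency drill 28 days ago vs limit 45 → met
6. condition 'operates past 7 p.m.' does not hold → requirement n/a → met
7. playground equipment inspection 55 days ago vs limit 60 → met
Not met: 2 of 7

2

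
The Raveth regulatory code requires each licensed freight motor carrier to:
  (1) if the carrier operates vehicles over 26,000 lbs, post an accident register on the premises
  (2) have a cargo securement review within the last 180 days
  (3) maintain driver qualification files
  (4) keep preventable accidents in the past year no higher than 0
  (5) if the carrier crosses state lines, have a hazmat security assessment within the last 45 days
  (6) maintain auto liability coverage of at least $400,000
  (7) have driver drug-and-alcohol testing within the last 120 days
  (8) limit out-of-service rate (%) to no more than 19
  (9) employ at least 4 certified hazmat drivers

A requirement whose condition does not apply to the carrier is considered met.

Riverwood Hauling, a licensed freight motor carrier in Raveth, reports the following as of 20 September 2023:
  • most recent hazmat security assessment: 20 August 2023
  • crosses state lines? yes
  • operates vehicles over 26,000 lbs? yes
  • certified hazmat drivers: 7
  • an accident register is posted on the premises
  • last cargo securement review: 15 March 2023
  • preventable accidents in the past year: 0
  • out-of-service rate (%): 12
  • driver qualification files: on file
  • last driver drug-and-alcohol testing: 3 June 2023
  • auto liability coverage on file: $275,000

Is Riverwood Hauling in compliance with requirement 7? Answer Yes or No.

7. driver drug-and-alcohol testing 109 days ago vs limit 120 → met

Yes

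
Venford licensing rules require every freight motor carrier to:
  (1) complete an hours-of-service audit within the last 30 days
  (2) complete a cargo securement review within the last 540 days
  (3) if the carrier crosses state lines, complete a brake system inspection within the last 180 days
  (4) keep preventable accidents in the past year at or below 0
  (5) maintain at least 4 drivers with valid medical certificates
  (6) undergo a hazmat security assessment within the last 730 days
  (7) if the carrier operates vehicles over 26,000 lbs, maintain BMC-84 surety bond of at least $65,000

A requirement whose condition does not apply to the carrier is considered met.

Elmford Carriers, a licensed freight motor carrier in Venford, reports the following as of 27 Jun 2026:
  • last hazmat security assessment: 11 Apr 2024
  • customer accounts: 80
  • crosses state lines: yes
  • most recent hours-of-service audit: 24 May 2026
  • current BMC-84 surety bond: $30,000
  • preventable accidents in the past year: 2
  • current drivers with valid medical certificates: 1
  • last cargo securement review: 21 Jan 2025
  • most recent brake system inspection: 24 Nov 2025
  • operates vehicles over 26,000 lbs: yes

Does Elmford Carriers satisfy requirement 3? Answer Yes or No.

3. condition 'crosses state lines' holds; brake system inspection 215 days ago vs limit 180 → not met

No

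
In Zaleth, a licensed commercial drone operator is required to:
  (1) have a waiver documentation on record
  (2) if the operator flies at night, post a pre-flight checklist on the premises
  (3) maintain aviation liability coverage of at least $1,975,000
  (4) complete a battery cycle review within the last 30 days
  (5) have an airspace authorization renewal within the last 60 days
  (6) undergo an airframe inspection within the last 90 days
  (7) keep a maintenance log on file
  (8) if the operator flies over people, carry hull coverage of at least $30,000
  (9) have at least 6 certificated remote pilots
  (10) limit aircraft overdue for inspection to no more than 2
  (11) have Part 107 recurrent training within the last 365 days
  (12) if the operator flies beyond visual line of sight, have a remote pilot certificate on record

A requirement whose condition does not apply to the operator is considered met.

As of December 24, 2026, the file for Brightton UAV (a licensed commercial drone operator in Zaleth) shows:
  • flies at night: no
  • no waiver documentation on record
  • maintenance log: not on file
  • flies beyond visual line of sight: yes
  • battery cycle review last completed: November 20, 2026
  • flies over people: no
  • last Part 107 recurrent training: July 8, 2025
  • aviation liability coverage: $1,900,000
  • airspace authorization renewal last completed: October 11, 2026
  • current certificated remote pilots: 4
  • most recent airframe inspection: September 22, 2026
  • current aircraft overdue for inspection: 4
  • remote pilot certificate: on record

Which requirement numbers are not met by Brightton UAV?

1. waiver documentation absent → not met
2. condition 'flies at night' does not hold → requirement n/a → met
3. aviation liability coverage $1,900,000 < $1,975,000 → not met
4. battery cycle review 34 days ago vs limit 30 → not met
5. airspace authorization renewal 74 days ago vs limit 60 → not met
6. airframe inspection 93 days ago vs limit 90 → not met
7. maintenance log absent → not met
8. condition 'flies over people' does not hold → requirement n/a → met
9. certificated remote pilots 4 < 6 → not met
10. aircraft overdue for inspection 4 > 2 → not met
11. Part 107 recurrent training 534 days ago vs limit 365 → not met
12. condition 'flies beyond visual line of sight' holds; remote pilot certificate present → met
Not met: 1, 3, 4, 5, 6, 7, 9, 10, 11

1, 3, 4, 5, 6, 7, 9, 10, 11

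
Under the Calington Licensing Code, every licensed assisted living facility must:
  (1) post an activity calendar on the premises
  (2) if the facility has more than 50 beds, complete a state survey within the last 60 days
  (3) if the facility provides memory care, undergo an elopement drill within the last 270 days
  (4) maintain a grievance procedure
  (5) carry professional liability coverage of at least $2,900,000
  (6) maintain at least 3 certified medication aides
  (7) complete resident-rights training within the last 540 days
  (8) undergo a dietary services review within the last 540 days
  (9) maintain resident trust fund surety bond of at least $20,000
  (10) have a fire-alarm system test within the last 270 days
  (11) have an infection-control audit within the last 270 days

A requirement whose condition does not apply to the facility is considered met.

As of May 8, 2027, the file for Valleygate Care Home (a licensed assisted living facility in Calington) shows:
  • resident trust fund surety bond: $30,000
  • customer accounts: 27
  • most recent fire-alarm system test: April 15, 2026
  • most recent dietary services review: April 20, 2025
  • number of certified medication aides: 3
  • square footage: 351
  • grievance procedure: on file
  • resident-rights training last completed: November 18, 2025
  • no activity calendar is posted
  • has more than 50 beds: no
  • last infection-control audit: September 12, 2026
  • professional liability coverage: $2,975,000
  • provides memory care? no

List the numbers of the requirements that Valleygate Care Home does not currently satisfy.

1, 8, 10

1. activity calendar absent → not met
2. condition 'has more than 50 beds' does not hold → requirement n/a → met
3. condition 'provides memory care' does not hold → requirement n/a → met
4. grievance procedure present → met
5. professional liability coverage $2,975,000 ≥ $2,900,000 → met
6. certified medication aides 3 ≥ 3 → met
7. resident-rights training 536 days ago vs limit 540 → met
8. dietary services review 748 days ago vs limit 540 → not met
9. resident trust fund surety bond $30,000 ≥ $20,000 → met
10. fire-alarm system test 388 days ago vs limit 270 → not met
11. infection-control audit 238 days ago vs limit 270 → met
Not met: 1, 8, 10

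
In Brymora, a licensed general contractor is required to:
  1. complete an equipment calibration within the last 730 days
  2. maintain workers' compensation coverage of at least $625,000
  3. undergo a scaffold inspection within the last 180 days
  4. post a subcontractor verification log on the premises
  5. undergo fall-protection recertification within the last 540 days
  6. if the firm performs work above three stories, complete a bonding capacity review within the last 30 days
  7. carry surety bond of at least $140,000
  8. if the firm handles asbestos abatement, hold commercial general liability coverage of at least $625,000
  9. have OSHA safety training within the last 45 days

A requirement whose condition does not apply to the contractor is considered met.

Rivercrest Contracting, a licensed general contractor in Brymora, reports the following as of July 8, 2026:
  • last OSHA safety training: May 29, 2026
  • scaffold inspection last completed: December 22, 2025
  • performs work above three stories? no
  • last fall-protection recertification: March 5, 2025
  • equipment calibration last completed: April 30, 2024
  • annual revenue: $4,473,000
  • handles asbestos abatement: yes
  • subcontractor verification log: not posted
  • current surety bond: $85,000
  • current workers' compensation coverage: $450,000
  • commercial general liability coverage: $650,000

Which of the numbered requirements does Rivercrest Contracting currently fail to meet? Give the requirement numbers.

1. equipment calibration 799 days ago vs limit 730 → not met
2. workers' compensation coverage $450,000 < $625,000 → not met
3. scaffold inspection 198 days ago vs limit 180 → not met
4. subcontractor verification log absent → not met
5. fall-protection recertification 490 days ago vs limit 540 → met
6. condition 'performs work above three stories' does not hold → requirement n/a → met
7. surety bond $85,000 < $140,000 → not met
8. condition 'handles asbestos abatement' holds; commercial general liability coverage $650,000 ≥ $625,000 → met
9. OSHA safety training 40 days ago vs limit 45 → met
Not met: 1, 2, 3, 4, 7

1, 2, 3, 4, 7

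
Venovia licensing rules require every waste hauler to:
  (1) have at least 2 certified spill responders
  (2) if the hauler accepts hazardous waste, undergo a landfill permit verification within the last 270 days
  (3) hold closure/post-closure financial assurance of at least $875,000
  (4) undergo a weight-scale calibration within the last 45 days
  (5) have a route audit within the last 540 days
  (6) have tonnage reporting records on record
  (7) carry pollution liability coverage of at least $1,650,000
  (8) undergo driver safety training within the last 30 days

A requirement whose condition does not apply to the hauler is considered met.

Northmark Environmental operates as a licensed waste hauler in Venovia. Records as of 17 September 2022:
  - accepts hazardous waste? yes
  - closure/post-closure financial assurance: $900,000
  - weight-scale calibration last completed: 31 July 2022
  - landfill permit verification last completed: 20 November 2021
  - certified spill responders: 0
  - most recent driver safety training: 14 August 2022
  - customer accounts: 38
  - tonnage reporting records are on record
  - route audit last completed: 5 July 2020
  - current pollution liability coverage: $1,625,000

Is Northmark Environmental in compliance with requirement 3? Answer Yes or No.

Yes

3. closure/post-closure financial assurance $900,000 ≥ $875,000 → met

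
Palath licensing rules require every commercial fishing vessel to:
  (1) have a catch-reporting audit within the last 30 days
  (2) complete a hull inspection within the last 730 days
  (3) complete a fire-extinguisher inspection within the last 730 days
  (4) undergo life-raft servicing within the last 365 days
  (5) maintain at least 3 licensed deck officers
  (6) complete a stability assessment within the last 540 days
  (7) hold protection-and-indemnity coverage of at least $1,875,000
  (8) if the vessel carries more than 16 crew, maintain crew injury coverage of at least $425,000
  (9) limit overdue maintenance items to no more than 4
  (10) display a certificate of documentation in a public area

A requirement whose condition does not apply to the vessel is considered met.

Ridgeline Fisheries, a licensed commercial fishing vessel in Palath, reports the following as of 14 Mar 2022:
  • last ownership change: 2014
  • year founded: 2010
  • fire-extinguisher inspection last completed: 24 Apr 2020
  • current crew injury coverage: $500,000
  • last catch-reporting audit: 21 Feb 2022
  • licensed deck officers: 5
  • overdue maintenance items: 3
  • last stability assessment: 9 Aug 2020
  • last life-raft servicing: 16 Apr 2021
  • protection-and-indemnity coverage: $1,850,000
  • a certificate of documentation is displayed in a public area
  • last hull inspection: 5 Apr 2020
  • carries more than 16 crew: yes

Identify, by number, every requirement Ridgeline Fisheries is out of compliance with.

1. catch-reporting audit 21 days ago vs limit 30 → met
2. hull inspection 708 days ago vs limit 730 → met
3. fire-extinguisher inspection 689 days ago vs limit 730 → met
4. life-raft servicing 332 days ago vs limit 365 → met
5. licensed deck officers 5 ≥ 3 → met
6. stability assessment 582 days ago vs limit 540 → not met
7. protection-and-indemnity coverage $1,850,000 < $1,875,000 → not met
8. condition 'carries more than 16 crew' holds; crew injury coverage $500,000 ≥ $425,000 → met
9. overdue maintenance items 3 ≤ 4 → met
10. certificate of documentation present → met
Not met: 6, 7

6, 7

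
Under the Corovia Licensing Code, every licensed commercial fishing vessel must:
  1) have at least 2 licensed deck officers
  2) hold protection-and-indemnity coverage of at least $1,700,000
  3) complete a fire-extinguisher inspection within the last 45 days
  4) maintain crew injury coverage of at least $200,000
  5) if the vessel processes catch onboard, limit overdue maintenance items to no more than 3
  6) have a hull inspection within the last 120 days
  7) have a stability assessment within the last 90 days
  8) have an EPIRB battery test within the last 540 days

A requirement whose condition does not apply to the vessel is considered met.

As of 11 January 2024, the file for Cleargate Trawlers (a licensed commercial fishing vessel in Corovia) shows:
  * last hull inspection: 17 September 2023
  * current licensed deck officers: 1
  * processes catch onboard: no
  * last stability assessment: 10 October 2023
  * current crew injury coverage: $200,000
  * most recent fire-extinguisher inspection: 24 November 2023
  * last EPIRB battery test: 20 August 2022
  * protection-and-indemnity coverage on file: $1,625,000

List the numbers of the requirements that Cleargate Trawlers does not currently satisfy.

1, 2, 3, 7

1. licensed deck officers 1 < 2 → not met
2. protection-and-indemnity coverage $1,625,000 < $1,700,000 → not met
3. fire-extinguisher inspection 48 days ago vs limit 45 → not met
4. crew injury coverage $200,000 ≥ $200,000 → met
5. condition 'processes catch onboard' does not hold → requirement n/a → met
6. hull inspection 116 days ago vs limit 120 → met
7. stability assessment 93 days ago vs limit 90 → not met
8. EPIRB battery test 509 days ago vs limit 540 → met
Not met: 1, 2, 3, 7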